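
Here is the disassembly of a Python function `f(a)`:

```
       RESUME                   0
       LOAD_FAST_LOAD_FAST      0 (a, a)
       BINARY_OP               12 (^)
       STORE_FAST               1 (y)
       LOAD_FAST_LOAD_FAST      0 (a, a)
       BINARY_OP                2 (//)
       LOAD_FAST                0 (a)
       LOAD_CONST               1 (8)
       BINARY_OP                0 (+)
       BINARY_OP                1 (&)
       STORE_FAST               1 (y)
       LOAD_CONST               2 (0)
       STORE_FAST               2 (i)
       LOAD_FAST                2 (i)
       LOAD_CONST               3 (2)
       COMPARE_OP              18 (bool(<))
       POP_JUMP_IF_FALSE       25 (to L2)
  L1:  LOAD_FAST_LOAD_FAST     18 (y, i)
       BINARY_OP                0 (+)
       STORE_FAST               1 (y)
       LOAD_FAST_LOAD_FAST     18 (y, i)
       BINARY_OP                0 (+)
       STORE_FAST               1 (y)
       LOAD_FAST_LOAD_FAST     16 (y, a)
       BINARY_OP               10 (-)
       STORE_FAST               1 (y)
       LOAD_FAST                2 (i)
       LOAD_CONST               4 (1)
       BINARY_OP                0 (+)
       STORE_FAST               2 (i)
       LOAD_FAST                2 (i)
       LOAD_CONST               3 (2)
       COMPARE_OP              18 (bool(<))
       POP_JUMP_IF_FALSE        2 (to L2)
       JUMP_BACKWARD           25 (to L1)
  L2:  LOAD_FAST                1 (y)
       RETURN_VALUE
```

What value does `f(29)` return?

-55

LOAD_FAST_LOAD_FAST a,a → push 29,29. Stack: [29, 29]
BINARY_OP ^ → 29 ^ 29 = 0. Stack: [0]
STORE_FAST y → y=0. Stack: []
LOAD_FAST_LOAD_FAST a,a → push 29,29. Stack: [29, 29]
BINARY_OP // → 29 // 29 = 1. Stack: [1]
LOAD_FAST a → push 29. Stack: [1, 29]
LOAD_CONST → push 8. Stack: [1, 29, 8]
BINARY_OP + → 29 + 8 = 37. Stack: [1, 37]
BINARY_OP & → 1 & 37 = 1. Stack: [1]
STORE_FAST y → y=1. Stack: []
LOAD_CONST → push 0. Stack: [0]
STORE_FAST i → i=0. Stack: []
LOAD_FAST i → push 0. Stack: [0]
LOAD_CONST → push 2. Stack: [0, 2]
COMPARE_OP bool(<) → 0 vs 2 = True. Stack: [True]
POP_JUMP_IF_FALSE → pop True; no jump. Stack: []
LOAD_FAST_LOAD_FAST y,i → push 1,0. Stack: [1, 0]
BINARY_OP + → 1 + 0 = 1. Stack: [1]
STORE_FAST y → y=1. Stack: []
LOAD_FAST_LOAD_FAST y,i → push 1,0. Stack: [1, 0]
BINARY_OP + → 1 + 0 = 1. Stack: [1]
STORE_FAST y → y=1. Stack: []
LOAD_FAST_LOAD_FAST y,a → push 1,29. Stack: [1, 29]
BINARY_OP - → 1 - 29 = -28. Stack: [-28]
STORE_FAST y → y=-28. Stack: []
LOAD_FAST i → push 0. Stack: [0]
LOAD_CONST → push 1. Stack: [0, 1]
BINARY_OP + → 0 + 1 = 1. Stack: [1]
STORE_FAST i → i=1. Stack: []
LOAD_FAST i → push 1. Stack: [1]
LOAD_CONST → push 2. Stack: [1, 2]
COMPARE_OP bool(<) → 1 vs 2 = True. Stack: [True]
POP_JUMP_IF_FALSE → pop True; no jump. Stack: []
LOAD_FAST_LOAD_FAST y,i → push -28,1. Stack: [-28, 1]
BINARY_OP + → -28 + 1 = -27. Stack: [-27]
STORE_FAST y → y=-27. Stack: []
LOAD_FAST_LOAD_FAST y,i → push -27,1. Stack: [-27, 1]
BINARY_OP + → -27 + 1 = -26. Stack: [-26]
STORE_FAST y → y=-26. Stack: []
LOAD_FAST_LOAD_FAST y,a → push -26,29. Stack: [-26, 29]
BINARY_OP - → -26 - 29 = -55. Stack: [-55]
STORE_FAST y → y=-55. Stack: []
LOAD_FAST i → push 1. Stack: [1]
LOAD_CONST → push 1. Stack: [1, 1]
BINARY_OP + → 1 + 1 = 2. Stack: [2]
STORE_FAST i → i=2. Stack: []
LOAD_FAST i → push 2. Stack: [2]
LOAD_CONST → push 2. Stack: [2, 2]
COMPARE_OP bool(<) → 2 vs 2 = False. Stack: [False]
POP_JUMP_IF_FALSE → pop False; jump. Stack: []
LOAD_FAST y → push -55. Stack: [-55]
RETURN_VALUE → return -55.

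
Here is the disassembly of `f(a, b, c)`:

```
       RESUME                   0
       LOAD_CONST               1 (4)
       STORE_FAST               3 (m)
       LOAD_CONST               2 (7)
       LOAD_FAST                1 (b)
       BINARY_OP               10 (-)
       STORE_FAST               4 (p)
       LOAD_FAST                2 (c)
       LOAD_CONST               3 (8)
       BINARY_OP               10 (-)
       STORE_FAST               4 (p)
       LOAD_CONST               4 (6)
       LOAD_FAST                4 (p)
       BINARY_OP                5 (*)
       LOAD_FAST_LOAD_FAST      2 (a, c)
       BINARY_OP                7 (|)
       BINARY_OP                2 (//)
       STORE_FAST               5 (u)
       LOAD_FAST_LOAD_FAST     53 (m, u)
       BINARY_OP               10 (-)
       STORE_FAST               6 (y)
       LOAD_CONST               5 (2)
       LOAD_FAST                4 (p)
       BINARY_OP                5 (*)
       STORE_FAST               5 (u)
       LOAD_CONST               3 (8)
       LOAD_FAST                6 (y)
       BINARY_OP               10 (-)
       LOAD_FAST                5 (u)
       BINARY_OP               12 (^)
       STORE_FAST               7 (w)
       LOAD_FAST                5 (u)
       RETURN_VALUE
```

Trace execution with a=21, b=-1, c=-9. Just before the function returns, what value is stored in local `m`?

4

LOAD_CONST → push 4. Stack: [4]
STORE_FAST m → m=4. Stack: []
LOAD_CONST → push 7. Stack: [7]
LOAD_FAST b → push -1. Stack: [7, -1]
BINARY_OP - → 7 - -1 = 8. Stack: [8]
STORE_FAST p → p=8. Stack: []
LOAD_FAST c → push -9. Stack: [-9]
LOAD_CONST → push 8. Stack: [-9, 8]
BINARY_OP - → -9 - 8 = -17. Stack: [-17]
STORE_FAST p → p=-17. Stack: []
LOAD_CONST → push 6. Stack: [6]
LOAD_FAST p → push -17. Stack: [6, -17]
BINARY_OP * → 6 * -17 = -102. Stack: [-102]
LOAD_FAST_LOAD_FAST a,c → push 21,-9. Stack: [-102, 21, -9]
BINARY_OP | → 21 | -9 = -9. Stack: [-102, -9]
BINARY_OP // → -102 // -9 = 11. Stack: [11]
STORE_FAST u → u=11. Stack: []
LOAD_FAST_LOAD_FAST m,u → push 4,11. Stack: [4, 11]
BINARY_OP - → 4 - 11 = -7. Stack: [-7]
STORE_FAST y → y=-7. Stack: []
LOAD_CONST → push 2. Stack: [2]
LOAD_FAST p → push -17. Stack: [2, -17]
BINARY_OP * → 2 * -17 = -34. Stack: [-34]
STORE_FAST u → u=-34. Stack: []
LOAD_CONST → push 8. Stack: [8]
LOAD_FAST y → push -7. Stack: [8, -7]
BINARY_OP - → 8 - -7 = 15. Stack: [15]
LOAD_FAST u → push -34. Stack: [15, -34]
BINARY_OP ^ → 15 ^ -34 = -47. Stack: [-47]
STORE_FAST w → w=-47. Stack: []
LOAD_FAST u → push -34. Stack: [-34]
RETURN_VALUE → return -34.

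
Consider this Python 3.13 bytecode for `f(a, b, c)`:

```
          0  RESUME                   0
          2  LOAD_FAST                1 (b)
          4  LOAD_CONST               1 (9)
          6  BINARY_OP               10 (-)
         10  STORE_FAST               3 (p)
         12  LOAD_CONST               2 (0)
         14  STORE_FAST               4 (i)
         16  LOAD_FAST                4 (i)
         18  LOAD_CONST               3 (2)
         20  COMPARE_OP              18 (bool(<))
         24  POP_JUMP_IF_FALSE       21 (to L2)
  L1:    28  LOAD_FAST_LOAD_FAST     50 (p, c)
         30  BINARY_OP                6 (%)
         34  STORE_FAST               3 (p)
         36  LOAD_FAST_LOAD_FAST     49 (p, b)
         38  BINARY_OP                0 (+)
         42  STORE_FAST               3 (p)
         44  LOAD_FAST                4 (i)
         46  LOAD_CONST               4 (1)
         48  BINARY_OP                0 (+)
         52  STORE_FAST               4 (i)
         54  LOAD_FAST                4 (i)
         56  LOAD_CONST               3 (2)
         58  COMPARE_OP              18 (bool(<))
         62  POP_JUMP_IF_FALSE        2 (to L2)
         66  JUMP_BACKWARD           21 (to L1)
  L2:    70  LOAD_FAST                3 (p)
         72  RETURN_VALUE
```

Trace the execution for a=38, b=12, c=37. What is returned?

LOAD_FAST b → push 12. Stack: [12]
LOAD_CONST → push 9. Stack: [12, 9]
BINARY_OP - → 12 - 9 = 3. Stack: [3]
STORE_FAST p → p=3. Stack: []
LOAD_CONST → push 0. Stack: [0]
STORE_FAST i → i=0. Stack: []
LOAD_FAST i → push 0. Stack: [0]
LOAD_CONST → push 2. Stack: [0, 2]
COMPARE_OP bool(<) → 0 vs 2 = True. Stack: [True]
POP_JUMP_IF_FALSE → pop True; no jump. Stack: []
LOAD_FAST_LOAD_FAST p,c → push 3,37. Stack: [3, 37]
BINARY_OP % → 3 % 37 = 3. Stack: [3]
STORE_FAST p → p=3. Stack: []
LOAD_FAST_LOAD_FAST p,b → push 3,12. Stack: [3, 12]
BINARY_OP + → 3 + 12 = 15. Stack: [15]
STORE_FAST p → p=15. Stack: []
LOAD_FAST i → push 0. Stack: [0]
LOAD_CONST → push 1. Stack: [0, 1]
BINARY_OP + → 0 + 1 = 1. Stack: [1]
STORE_FAST i → i=1. Stack: []
LOAD_FAST i → push 1. Stack: [1]
LOAD_CONST → push 2. Stack: [1, 2]
COMPARE_OP bool(<) → 1 vs 2 = True. Stack: [True]
POP_JUMP_IF_FALSE → pop True; no jump. Stack: []
LOAD_FAST_LOAD_FAST p,c → push 15,37. Stack: [15, 37]
BINARY_OP % → 15 % 37 = 15. Stack: [15]
STORE_FAST p → p=15. Stack: []
LOAD_FAST_LOAD_FAST p,b → push 15,12. Stack: [15, 12]
BINARY_OP + → 15 + 12 = 27. Stack: [27]
STORE_FAST p → p=27. Stack: []
LOAD_FAST i → push 1. Stack: [1]
LOAD_CONST → push 1. Stack: [1, 1]
BINARY_OP + → 1 + 1 = 2. Stack: [2]
STORE_FAST i → i=2. Stack: []
LOAD_FAST i → push 2. Stack: [2]
LOAD_CONST → push 2. Stack: [2, 2]
COMPARE_OP bool(<) → 2 vs 2 = False. Stack: [False]
POP_JUMP_IF_FALSE → pop False; jump. Stack: []
LOAD_FAST p → push 27. Stack: [27]
RETURN_VALUE → return 27.

27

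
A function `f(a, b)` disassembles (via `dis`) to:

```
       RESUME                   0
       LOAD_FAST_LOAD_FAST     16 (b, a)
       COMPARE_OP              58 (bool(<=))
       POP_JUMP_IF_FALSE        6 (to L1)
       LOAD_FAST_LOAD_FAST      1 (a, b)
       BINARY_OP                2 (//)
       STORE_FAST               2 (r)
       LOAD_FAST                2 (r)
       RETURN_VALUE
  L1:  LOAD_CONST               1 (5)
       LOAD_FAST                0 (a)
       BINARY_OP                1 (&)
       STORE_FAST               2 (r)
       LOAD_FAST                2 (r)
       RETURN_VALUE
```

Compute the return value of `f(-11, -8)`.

5

LOAD_FAST_LOAD_FAST b,a → push -8,-11. Stack: [-8, -11]
COMPARE_OP bool(<=) → -8 vs -11 = False. Stack: [False]
POP_JUMP_IF_FALSE → pop False; jump. Stack: []
LOAD_CONST → push 5. Stack: [5]
LOAD_FAST a → push -11. Stack: [5, -11]
BINARY_OP & → 5 & -11 = 5. Stack: [5]
STORE_FAST r → r=5. Stack: []
LOAD_FAST r → push 5. Stack: [5]
RETURN_VALUE → return 5.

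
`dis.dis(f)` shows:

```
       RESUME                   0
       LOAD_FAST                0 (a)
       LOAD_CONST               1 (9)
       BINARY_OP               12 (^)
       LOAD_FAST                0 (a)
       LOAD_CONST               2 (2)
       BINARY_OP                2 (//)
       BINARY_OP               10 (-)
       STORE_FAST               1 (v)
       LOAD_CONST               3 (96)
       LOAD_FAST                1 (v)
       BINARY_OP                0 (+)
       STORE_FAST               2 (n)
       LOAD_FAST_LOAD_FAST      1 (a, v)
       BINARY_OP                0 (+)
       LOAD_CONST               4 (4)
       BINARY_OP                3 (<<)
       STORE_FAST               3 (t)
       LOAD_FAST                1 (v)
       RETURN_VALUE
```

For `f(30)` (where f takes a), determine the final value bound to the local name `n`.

104

LOAD_FAST a → push 30. Stack: [30]
LOAD_CONST → push 9. Stack: [30, 9]
BINARY_OP ^ → 30 ^ 9 = 23. Stack: [23]
LOAD_FAST a → push 30. Stack: [23, 30]
LOAD_CONST → push 2. Stack: [23, 30, 2]
BINARY_OP // → 30 // 2 = 15. Stack: [23, 15]
BINARY_OP - → 23 - 15 = 8. Stack: [8]
STORE_FAST v → v=8. Stack: []
LOAD_CONST → push 96. Stack: [96]
LOAD_FAST v → push 8. Stack: [96, 8]
BINARY_OP + → 96 + 8 = 104. Stack: [104]
STORE_FAST n → n=104. Stack: []
LOAD_FAST_LOAD_FAST a,v → push 30,8. Stack: [30, 8]
BINARY_OP + → 30 + 8 = 38. Stack: [38]
LOAD_CONST → push 4. Stack: [38, 4]
BINARY_OP << → 38 << 4 = 608. Stack: [608]
STORE_FAST t → t=608. Stack: []
LOAD_FAST v → push 8. Stack: [8]
RETURN_VALUE → return 8.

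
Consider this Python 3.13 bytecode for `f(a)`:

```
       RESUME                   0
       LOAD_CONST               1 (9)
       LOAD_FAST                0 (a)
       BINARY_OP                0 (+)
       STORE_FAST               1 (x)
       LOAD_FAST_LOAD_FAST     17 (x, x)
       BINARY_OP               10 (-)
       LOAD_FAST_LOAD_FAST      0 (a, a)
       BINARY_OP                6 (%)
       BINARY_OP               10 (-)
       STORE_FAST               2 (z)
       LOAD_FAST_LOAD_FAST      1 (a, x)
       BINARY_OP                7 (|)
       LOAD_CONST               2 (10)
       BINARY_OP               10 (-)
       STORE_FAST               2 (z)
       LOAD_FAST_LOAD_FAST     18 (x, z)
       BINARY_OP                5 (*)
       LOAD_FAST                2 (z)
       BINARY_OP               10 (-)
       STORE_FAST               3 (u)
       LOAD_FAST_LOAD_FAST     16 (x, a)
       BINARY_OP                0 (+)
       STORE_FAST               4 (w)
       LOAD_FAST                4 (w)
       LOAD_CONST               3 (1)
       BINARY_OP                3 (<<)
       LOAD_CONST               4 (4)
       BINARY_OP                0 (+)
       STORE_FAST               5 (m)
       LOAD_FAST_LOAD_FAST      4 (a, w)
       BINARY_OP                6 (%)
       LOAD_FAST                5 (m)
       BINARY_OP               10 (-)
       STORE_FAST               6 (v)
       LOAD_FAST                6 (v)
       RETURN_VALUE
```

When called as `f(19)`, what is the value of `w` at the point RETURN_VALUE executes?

LOAD_CONST → push 9. Stack: [9]
LOAD_FAST a → push 19. Stack: [9, 19]
BINARY_OP + → 9 + 19 = 28. Stack: [28]
STORE_FAST x → x=28. Stack: []
LOAD_FAST_LOAD_FAST x,x → push 28,28. Stack: [28, 28]
BINARY_OP - → 28 - 28 = 0. Stack: [0]
LOAD_FAST_LOAD_FAST a,a → push 19,19. Stack: [0, 19, 19]
BINARY_OP % → 19 % 19 = 0. Stack: [0, 0]
BINARY_OP - → 0 - 0 = 0. Stack: [0]
STORE_FAST z → z=0. Stack: []
LOAD_FAST_LOAD_FAST a,x → push 19,28. Stack: [19, 28]
BINARY_OP | → 19 | 28 = 31. Stack: [31]
LOAD_CONST → push 10. Stack: [31, 10]
BINARY_OP - → 31 - 10 = 21. Stack: [21]
STORE_FAST z → z=21. Stack: []
LOAD_FAST_LOAD_FAST x,z → push 28,21. Stack: [28, 21]
BINARY_OP * → 28 * 21 = 588. Stack: [588]
LOAD_FAST z → push 21. Stack: [588, 21]
BINARY_OP - → 588 - 21 = 567. Stack: [567]
STORE_FAST u → u=567. Stack: []
LOAD_FAST_LOAD_FAST x,a → push 28,19. Stack: [28, 19]
BINARY_OP + → 28 + 19 = 47. Stack: [47]
STORE_FAST w → w=47. Stack: []
LOAD_FAST w → push 47. Stack: [47]
LOAD_CONST → push 1. Stack: [47, 1]
BINARY_OP << → 47 << 1 = 94. Stack: [94]
LOAD_CONST → push 4. Stack: [94, 4]
BINARY_OP + → 94 + 4 = 98. Stack: [98]
STORE_FAST m → m=98. Stack: []
LOAD_FAST_LOAD_FAST a,w → push 19,47. Stack: [19, 47]
BINARY_OP % → 19 % 47 = 19. Stack: [19]
LOAD_FAST m → push 98. Stack: [19, 98]
BINARY_OP - → 19 - 98 = -79. Stack: [-79]
STORE_FAST v → v=-79. Stack: []
LOAD_FAST v → push -79. Stack: [-79]
RETURN_VALUE → return -79.

47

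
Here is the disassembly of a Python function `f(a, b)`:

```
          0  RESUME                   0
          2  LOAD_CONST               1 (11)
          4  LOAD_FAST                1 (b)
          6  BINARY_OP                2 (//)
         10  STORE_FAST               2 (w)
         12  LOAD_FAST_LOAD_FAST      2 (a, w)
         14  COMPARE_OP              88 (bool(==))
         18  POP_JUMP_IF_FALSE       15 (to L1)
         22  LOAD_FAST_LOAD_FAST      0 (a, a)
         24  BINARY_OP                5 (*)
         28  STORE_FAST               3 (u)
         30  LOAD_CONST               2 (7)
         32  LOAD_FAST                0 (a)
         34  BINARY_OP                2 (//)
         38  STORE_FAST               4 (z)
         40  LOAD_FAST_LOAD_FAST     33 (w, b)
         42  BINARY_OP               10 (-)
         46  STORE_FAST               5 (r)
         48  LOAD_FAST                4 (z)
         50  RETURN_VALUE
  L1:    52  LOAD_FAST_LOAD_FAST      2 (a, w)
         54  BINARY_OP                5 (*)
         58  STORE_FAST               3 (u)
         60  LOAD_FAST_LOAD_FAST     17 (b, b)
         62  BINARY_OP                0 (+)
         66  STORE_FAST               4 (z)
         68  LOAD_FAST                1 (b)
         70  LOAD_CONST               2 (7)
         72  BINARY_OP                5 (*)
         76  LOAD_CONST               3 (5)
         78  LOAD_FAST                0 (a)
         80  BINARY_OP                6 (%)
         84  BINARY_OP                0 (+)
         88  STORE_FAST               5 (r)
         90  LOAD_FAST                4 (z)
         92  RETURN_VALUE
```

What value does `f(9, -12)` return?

LOAD_CONST → push 11. Stack: [11]
LOAD_FAST b → push -12. Stack: [11, -12]
BINARY_OP // → 11 // -12 = -1. Stack: [-1]
STORE_FAST w → w=-1. Stack: []
LOAD_FAST_LOAD_FAST a,w → push 9,-1. Stack: [9, -1]
COMPARE_OP bool(==) → 9 vs -1 = False. Stack: [False]
POP_JUMP_IF_FALSE → pop False; jump. Stack: []
LOAD_FAST_LOAD_FAST a,w → push 9,-1. Stack: [9, -1]
BINARY_OP * → 9 * -1 = -9. Stack: [-9]
STORE_FAST u → u=-9. Stack: []
LOAD_FAST_LOAD_FAST b,b → push -12,-12. Stack: [-12, -12]
BINARY_OP + → -12 + -12 = -24. Stack: [-24]
STORE_FAST z → z=-24. Stack: []
LOAD_FAST b → push -12. Stack: [-12]
LOAD_CONST → push 7. Stack: [-12, 7]
BINARY_OP * → -12 * 7 = -84. Stack: [-84]
LOAD_CONST → push 5. Stack: [-84, 5]
LOAD_FAST a → push 9. Stack: [-84, 5, 9]
BINARY_OP % → 5 % 9 = 5. Stack: [-84, 5]
BINARY_OP + → -84 + 5 = -79. Stack: [-79]
STORE_FAST r → r=-79. Stack: []
LOAD_FAST z → push -24. Stack: [-24]
RETURN_VALUE → return -24.

-24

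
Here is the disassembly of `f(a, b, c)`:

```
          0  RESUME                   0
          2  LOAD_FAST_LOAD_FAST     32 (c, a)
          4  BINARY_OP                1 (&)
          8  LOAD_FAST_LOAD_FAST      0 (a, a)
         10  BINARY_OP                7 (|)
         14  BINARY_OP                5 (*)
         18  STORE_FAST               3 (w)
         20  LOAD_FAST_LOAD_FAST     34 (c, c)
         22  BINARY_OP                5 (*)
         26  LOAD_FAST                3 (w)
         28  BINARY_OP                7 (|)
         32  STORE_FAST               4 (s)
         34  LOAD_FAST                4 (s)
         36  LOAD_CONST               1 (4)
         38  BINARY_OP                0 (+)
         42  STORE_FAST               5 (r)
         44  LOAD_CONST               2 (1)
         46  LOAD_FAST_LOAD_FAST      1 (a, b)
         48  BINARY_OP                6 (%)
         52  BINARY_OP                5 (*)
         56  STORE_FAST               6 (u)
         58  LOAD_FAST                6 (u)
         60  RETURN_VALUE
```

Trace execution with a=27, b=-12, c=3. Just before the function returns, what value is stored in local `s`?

89

LOAD_FAST_LOAD_FAST c,a → push 3,27. Stack: [3, 27]
BINARY_OP & → 3 & 27 = 3. Stack: [3]
LOAD_FAST_LOAD_FAST a,a → push 27,27. Stack: [3, 27, 27]
BINARY_OP | → 27 | 27 = 27. Stack: [3, 27]
BINARY_OP * → 3 * 27 = 81. Stack: [81]
STORE_FAST w → w=81. Stack: []
LOAD_FAST_LOAD_FAST c,c → push 3,3. Stack: [3, 3]
BINARY_OP * → 3 * 3 = 9. Stack: [9]
LOAD_FAST w → push 81. Stack: [9, 81]
BINARY_OP | → 9 | 81 = 89. Stack: [89]
STORE_FAST s → s=89. Stack: []
LOAD_FAST s → push 89. Stack: [89]
LOAD_CONST → push 4. Stack: [89, 4]
BINARY_OP + → 89 + 4 = 93. Stack: [93]
STORE_FAST r → r=93. Stack: []
LOAD_CONST → push 1. Stack: [1]
LOAD_FAST_LOAD_FAST a,b → push 27,-12. Stack: [1, 27, -12]
BINARY_OP % → 27 % -12 = -9. Stack: [1, -9]
BINARY_OP * → 1 * -9 = -9. Stack: [-9]
STORE_FAST u → u=-9. Stack: []
LOAD_FAST u → push -9. Stack: [-9]
RETURN_VALUE → return -9.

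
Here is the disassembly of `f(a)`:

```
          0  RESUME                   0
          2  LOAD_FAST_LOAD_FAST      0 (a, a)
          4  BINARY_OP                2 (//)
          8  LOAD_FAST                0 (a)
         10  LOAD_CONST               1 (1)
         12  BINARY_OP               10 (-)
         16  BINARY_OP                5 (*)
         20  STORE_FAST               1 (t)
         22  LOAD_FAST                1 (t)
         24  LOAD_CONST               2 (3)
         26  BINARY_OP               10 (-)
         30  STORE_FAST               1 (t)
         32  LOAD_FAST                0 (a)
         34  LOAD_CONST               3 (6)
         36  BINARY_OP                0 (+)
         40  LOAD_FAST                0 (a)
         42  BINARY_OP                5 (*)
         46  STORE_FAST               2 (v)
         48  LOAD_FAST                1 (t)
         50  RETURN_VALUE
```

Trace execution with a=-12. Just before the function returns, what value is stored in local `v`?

72

LOAD_FAST_LOAD_FAST a,a → push -12,-12. Stack: [-12, -12]
BINARY_OP // → -12 // -12 = 1. Stack: [1]
LOAD_FAST a → push -12. Stack: [1, -12]
LOAD_CONST → push 1. Stack: [1, -12, 1]
BINARY_OP - → -12 - 1 = -13. Stack: [1, -13]
BINARY_OP * → 1 * -13 = -13. Stack: [-13]
STORE_FAST t → t=-13. Stack: []
LOAD_FAST t → push -13. Stack: [-13]
LOAD_CONST → push 3. Stack: [-13, 3]
BINARY_OP - → -13 - 3 = -16. Stack: [-16]
STORE_FAST t → t=-16. Stack: []
LOAD_FAST a → push -12. Stack: [-12]
LOAD_CONST → push 6. Stack: [-12, 6]
BINARY_OP + → -12 + 6 = -6. Stack: [-6]
LOAD_FAST a → push -12. Stack: [-6, -12]
BINARY_OP * → -6 * -12 = 72. Stack: [72]
STORE_FAST v → v=72. Stack: []
LOAD_FAST t → push -16. Stack: [-16]
RETURN_VALUE → return -16.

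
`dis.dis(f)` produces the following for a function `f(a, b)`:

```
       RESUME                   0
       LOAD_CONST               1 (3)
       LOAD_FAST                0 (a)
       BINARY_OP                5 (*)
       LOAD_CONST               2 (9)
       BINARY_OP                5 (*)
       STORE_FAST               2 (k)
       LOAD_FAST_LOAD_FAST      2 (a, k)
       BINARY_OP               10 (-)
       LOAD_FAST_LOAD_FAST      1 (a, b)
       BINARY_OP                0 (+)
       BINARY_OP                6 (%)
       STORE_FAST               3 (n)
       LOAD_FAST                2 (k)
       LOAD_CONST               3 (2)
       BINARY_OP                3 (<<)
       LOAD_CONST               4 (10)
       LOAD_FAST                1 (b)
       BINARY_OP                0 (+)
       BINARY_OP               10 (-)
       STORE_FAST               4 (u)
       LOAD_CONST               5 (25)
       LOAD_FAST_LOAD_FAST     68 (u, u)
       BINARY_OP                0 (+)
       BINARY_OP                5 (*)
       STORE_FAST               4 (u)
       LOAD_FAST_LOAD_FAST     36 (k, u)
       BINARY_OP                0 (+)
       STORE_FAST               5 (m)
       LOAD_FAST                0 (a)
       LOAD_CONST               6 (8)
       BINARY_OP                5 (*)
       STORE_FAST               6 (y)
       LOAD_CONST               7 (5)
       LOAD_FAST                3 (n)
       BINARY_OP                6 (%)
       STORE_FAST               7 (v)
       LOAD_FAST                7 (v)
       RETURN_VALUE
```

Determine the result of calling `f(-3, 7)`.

1

LOAD_CONST → push 3. Stack: [3]
LOAD_FAST a → push -3. Stack: [3, -3]
BINARY_OP * → 3 * -3 = -9. Stack: [-9]
LOAD_CONST → push 9. Stack: [-9, 9]
BINARY_OP * → -9 * 9 = -81. Stack: [-81]
STORE_FAST k → k=-81. Stack: []
LOAD_FAST_LOAD_FAST a,k → push -3,-81. Stack: [-3, -81]
BINARY_OP - → -3 - -81 = 78. Stack: [78]
LOAD_FAST_LOAD_FAST a,b → push -3,7. Stack: [78, -3, 7]
BINARY_OP + → -3 + 7 = 4. Stack: [78, 4]
BINARY_OP % → 78 % 4 = 2. Stack: [2]
STORE_FAST n → n=2. Stack: []
LOAD_FAST k → push -81. Stack: [-81]
LOAD_CONST → push 2. Stack: [-81, 2]
BINARY_OP << → -81 << 2 = -324. Stack: [-324]
LOAD_CONST → push 10. Stack: [-324, 10]
LOAD_FAST b → push 7. Stack: [-324, 10, 7]
BINARY_OP + → 10 + 7 = 17. Stack: [-324, 17]
BINARY_OP - → -324 - 17 = -341. Stack: [-341]
STORE_FAST u → u=-341. Stack: []
LOAD_CONST → push 25. Stack: [25]
LOAD_FAST_LOAD_FAST u,u → push -341,-341. Stack: [25, -341, -341]
BINARY_OP + → -341 + -341 = -682. Stack: [25, -682]
BINARY_OP * → 25 * -682 = -17050. Stack: [-17050]
STORE_FAST u → u=-17050. Stack: []
LOAD_FAST_LOAD_FAST k,u → push -81,-17050. Stack: [-81, -17050]
BINARY_OP + → -81 + -17050 = -17131. Stack: [-17131]
STORE_FAST m → m=-17131. Stack: []
LOAD_FAST a → push -3. Stack: [-3]
LOAD_CONST → push 8. Stack: [-3, 8]
BINARY_OP * → -3 * 8 = -24. Stack: [-24]
STORE_FAST y → y=-24. Stack: []
LOAD_CONST → push 5. Stack: [5]
LOAD_FAST n → push 2. Stack: [5, 2]
BINARY_OP % → 5 % 2 = 1. Stack: [1]
STORE_FAST v → v=1. Stack: []
LOAD_FAST v → push 1. Stack: [1]
RETURN_VALUE → return 1.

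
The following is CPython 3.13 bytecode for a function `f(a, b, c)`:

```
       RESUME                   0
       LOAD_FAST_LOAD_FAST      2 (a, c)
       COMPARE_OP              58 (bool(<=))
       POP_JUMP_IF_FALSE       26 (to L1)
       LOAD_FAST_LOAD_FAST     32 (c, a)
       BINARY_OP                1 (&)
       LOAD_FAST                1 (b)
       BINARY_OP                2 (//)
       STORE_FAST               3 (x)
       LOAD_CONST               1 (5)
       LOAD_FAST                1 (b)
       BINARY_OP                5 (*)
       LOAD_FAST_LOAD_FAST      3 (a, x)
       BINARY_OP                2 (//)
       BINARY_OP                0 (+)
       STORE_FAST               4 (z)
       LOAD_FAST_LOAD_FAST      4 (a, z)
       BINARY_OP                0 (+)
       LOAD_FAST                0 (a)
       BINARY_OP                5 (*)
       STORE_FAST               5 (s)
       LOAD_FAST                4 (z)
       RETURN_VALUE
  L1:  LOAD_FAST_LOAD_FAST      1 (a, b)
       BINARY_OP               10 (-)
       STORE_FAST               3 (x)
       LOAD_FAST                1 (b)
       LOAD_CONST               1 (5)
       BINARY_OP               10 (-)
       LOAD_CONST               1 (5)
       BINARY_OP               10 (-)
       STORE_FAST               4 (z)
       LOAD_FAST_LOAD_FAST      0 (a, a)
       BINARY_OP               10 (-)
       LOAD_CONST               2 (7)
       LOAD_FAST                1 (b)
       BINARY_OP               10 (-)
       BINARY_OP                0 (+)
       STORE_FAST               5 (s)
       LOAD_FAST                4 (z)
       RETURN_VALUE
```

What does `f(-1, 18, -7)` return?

LOAD_FAST_LOAD_FAST a,c → push -1,-7. Stack: [-1, -7]
COMPARE_OP bool(<=) → -1 vs -7 = False. Stack: [False]
POP_JUMP_IF_FALSE → pop False; jump. Stack: []
LOAD_FAST_LOAD_FAST a,b → push -1,18. Stack: [-1, 18]
BINARY_OP - → -1 - 18 = -19. Stack: [-19]
STORE_FAST x → x=-19. Stack: []
LOAD_FAST b → push 18. Stack: [18]
LOAD_CONST → push 5. Stack: [18, 5]
BINARY_OP - → 18 - 5 = 13. Stack: [13]
LOAD_CONST → push 5. Stack: [13, 5]
BINARY_OP - → 13 - 5 = 8. Stack: [8]
STORE_FAST z → z=8. Stack: []
LOAD_FAST_LOAD_FAST a,a → push -1,-1. Stack: [-1, -1]
BINARY_OP - → -1 - -1 = 0. Stack: [0]
LOAD_CONST → push 7. Stack: [0, 7]
LOAD_FAST b → push 18. Stack: [0, 7, 18]
BINARY_OP - → 7 - 18 = -11. Stack: [0, -11]
BINARY_OP + → 0 + -11 = -11. Stack: [-11]
STORE_FAST s → s=-11. Stack: []
LOAD_FAST z → push 8. Stack: [8]
RETURN_VALUE → return 8.

8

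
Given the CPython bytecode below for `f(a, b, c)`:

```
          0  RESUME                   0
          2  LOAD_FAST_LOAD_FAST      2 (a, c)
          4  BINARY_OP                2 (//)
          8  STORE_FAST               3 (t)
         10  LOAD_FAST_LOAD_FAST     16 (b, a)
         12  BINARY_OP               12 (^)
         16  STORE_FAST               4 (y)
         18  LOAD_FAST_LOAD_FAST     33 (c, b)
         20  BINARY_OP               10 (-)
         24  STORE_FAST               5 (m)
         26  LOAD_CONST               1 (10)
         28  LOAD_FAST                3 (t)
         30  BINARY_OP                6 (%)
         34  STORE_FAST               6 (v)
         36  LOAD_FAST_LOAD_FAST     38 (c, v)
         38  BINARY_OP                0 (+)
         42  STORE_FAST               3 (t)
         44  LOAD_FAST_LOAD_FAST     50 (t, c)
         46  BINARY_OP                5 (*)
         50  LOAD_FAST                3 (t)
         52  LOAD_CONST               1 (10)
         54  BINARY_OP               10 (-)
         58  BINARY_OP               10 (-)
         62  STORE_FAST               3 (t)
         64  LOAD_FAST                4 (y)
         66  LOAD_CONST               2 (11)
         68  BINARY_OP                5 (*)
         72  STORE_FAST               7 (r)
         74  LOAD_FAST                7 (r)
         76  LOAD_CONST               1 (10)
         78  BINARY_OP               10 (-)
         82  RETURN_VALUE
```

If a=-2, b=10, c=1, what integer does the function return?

LOAD_FAST_LOAD_FAST a,c → push -2,1. Stack: [-2, 1]
BINARY_OP // → -2 // 1 = -2. Stack: [-2]
STORE_FAST t → t=-2. Stack: []
LOAD_FAST_LOAD_FAST b,a → push 10,-2. Stack: [10, -2]
BINARY_OP ^ → 10 ^ -2 = -12. Stack: [-12]
STORE_FAST y → y=-12. Stack: []
LOAD_FAST_LOAD_FAST c,b → push 1,10. Stack: [1, 10]
BINARY_OP - → 1 - 10 = -9. Stack: [-9]
STORE_FAST m → m=-9. Stack: []
LOAD_CONST → push 10. Stack: [10]
LOAD_FAST t → push -2. Stack: [10, -2]
BINARY_OP % → 10 % -2 = 0. Stack: [0]
STORE_FAST v → v=0. Stack: []
LOAD_FAST_LOAD_FAST c,v → push 1,0. Stack: [1, 0]
BINARY_OP + → 1 + 0 = 1. Stack: [1]
STORE_FAST t → t=1. Stack: []
LOAD_FAST_LOAD_FAST t,c → push 1,1. Stack: [1, 1]
BINARY_OP * → 1 * 1 = 1. Stack: [1]
LOAD_FAST t → push 1. Stack: [1, 1]
LOAD_CONST → push 10. Stack: [1, 1, 10]
BINARY_OP - → 1 - 10 = -9. Stack: [1, -9]
BINARY_OP - → 1 - -9 = 10. Stack: [10]
STORE_FAST t → t=10. Stack: []
LOAD_FAST y → push -12. Stack: [-12]
LOAD_CONST → push 11. Stack: [-12, 11]
BINARY_OP * → -12 * 11 = -132. Stack: [-132]
STORE_FAST r → r=-132. Stack: []
LOAD_FAST r → push -132. Stack: [-132]
LOAD_CONST → push 10. Stack: [-132, 10]
BINARY_OP - → -132 - 10 = -142. Stack: [-142]
RETURN_VALUE → return -142.

-142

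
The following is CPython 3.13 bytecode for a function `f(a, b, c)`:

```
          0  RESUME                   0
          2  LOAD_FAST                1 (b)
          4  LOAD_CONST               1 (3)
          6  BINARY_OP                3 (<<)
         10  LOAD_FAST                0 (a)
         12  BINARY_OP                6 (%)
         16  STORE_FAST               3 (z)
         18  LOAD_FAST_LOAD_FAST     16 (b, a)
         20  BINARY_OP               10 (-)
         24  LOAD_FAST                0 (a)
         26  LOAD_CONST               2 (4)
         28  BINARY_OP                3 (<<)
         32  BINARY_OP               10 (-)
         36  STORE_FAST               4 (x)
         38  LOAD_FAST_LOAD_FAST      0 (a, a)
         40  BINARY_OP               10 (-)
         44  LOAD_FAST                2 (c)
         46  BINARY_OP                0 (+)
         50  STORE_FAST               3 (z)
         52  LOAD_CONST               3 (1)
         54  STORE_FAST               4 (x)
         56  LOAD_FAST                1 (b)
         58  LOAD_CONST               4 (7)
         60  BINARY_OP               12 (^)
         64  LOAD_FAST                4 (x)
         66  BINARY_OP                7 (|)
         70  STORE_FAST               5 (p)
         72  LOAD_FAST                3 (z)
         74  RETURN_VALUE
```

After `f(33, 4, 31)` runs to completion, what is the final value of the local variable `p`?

LOAD_FAST b → push 4. Stack: [4]
LOAD_CONST → push 3. Stack: [4, 3]
BINARY_OP << → 4 << 3 = 32. Stack: [32]
LOAD_FAST a → push 33. Stack: [32, 33]
BINARY_OP % → 32 % 33 = 32. Stack: [32]
STORE_FAST z → z=32. Stack: []
LOAD_FAST_LOAD_FAST b,a → push 4,33. Stack: [4, 33]
BINARY_OP - → 4 - 33 = -29. Stack: [-29]
LOAD_FAST a → push 33. Stack: [-29, 33]
LOAD_CONST → push 4. Stack: [-29, 33, 4]
BINARY_OP << → 33 << 4 = 528. Stack: [-29, 528]
BINARY_OP - → -29 - 528 = -557. Stack: [-557]
STORE_FAST x → x=-557. Stack: []
LOAD_FAST_LOAD_FAST a,a → push 33,33. Stack: [33, 33]
BINARY_OP - → 33 - 33 = 0. Stack: [0]
LOAD_FAST c → push 31. Stack: [0, 31]
BINARY_OP + → 0 + 31 = 31. Stack: [31]
STORE_FAST z → z=31. Stack: []
LOAD_CONST → push 1. Stack: [1]
STORE_FAST x → x=1. Stack: []
LOAD_FAST b → push 4. Stack: [4]
LOAD_CONST → push 7. Stack: [4, 7]
BINARY_OP ^ → 4 ^ 7 = 3. Stack: [3]
LOAD_FAST x → push 1. Stack: [3, 1]
BINARY_OP | → 3 | 1 = 3. Stack: [3]
STORE_FAST p → p=3. Stack: []
LOAD_FAST z → push 31. Stack: [31]
RETURN_VALUE → return 31.

3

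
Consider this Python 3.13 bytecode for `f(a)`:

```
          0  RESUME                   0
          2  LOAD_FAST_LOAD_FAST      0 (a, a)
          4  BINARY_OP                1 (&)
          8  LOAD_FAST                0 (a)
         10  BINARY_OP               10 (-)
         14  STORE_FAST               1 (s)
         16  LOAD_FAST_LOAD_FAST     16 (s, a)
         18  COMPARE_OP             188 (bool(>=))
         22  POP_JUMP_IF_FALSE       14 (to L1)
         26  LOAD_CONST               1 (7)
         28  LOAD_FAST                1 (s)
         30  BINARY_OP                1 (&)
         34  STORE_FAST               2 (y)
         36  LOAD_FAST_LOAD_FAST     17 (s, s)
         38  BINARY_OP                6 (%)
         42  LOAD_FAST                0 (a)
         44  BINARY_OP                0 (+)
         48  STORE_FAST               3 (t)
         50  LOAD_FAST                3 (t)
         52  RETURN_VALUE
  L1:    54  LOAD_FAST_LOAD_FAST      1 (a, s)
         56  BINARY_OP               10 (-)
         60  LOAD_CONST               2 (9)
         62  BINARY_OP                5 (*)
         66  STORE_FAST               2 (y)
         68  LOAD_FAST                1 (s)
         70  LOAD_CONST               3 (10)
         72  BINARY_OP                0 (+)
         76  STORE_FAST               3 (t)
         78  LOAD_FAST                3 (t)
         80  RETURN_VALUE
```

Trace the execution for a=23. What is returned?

10

LOAD_FAST_LOAD_FAST a,a → push 23,23. Stack: [23, 23]
BINARY_OP & → 23 & 23 = 23. Stack: [23]
LOAD_FAST a → push 23. Stack: [23, 23]
BINARY_OP - → 23 - 23 = 0. Stack: [0]
STORE_FAST s → s=0. Stack: []
LOAD_FAST_LOAD_FAST s,a → push 0,23. Stack: [0, 23]
COMPARE_OP bool(>=) → 0 vs 23 = False. Stack: [False]
POP_JUMP_IF_FALSE → pop False; jump. Stack: []
LOAD_FAST_LOAD_FAST a,s → push 23,0. Stack: [23, 0]
BINARY_OP - → 23 - 0 = 23. Stack: [23]
LOAD_CONST → push 9. Stack: [23, 9]
BINARY_OP * → 23 * 9 = 207. Stack: [207]
STORE_FAST y → y=207. Stack: []
LOAD_FAST s → push 0. Stack: [0]
LOAD_CONST → push 10. Stack: [0, 10]
BINARY_OP + → 0 + 10 = 10. Stack: [10]
STORE_FAST t → t=10. Stack: []
LOAD_FAST t → push 10. Stack: [10]
RETURN_VALUE → return 10.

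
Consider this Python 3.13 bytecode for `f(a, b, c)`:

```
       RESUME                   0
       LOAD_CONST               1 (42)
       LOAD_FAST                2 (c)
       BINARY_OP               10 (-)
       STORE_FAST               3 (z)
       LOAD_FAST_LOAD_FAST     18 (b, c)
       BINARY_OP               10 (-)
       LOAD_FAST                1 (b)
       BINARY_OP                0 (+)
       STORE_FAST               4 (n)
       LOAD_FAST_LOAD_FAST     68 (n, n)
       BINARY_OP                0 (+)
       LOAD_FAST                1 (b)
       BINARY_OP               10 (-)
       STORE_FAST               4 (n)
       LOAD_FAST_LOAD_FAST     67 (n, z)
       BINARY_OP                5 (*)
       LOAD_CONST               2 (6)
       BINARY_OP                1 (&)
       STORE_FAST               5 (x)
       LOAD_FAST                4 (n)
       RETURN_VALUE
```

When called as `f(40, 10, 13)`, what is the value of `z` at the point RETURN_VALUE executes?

29

LOAD_CONST → push 42. Stack: [42]
LOAD_FAST c → push 13. Stack: [42, 13]
BINARY_OP - → 42 - 13 = 29. Stack: [29]
STORE_FAST z → z=29. Stack: []
LOAD_FAST_LOAD_FAST b,c → push 10,13. Stack: [10, 13]
BINARY_OP - → 10 - 13 = -3. Stack: [-3]
LOAD_FAST b → push 10. Stack: [-3, 10]
BINARY_OP + → -3 + 10 = 7. Stack: [7]
STORE_FAST n → n=7. Stack: []
LOAD_FAST_LOAD_FAST n,n → push 7,7. Stack: [7, 7]
BINARY_OP + → 7 + 7 = 14. Stack: [14]
LOAD_FAST b → push 10. Stack: [14, 10]
BINARY_OP - → 14 - 10 = 4. Stack: [4]
STORE_FAST n → n=4. Stack: []
LOAD_FAST_LOAD_FAST n,z → push 4,29. Stack: [4, 29]
BINARY_OP * → 4 * 29 = 116. Stack: [116]
LOAD_CONST → push 6. Stack: [116, 6]
BINARY_OP & → 116 & 6 = 4. Stack: [4]
STORE_FAST x → x=4. Stack: []
LOAD_FAST n → push 4. Stack: [4]
RETURN_VALUE → return 4.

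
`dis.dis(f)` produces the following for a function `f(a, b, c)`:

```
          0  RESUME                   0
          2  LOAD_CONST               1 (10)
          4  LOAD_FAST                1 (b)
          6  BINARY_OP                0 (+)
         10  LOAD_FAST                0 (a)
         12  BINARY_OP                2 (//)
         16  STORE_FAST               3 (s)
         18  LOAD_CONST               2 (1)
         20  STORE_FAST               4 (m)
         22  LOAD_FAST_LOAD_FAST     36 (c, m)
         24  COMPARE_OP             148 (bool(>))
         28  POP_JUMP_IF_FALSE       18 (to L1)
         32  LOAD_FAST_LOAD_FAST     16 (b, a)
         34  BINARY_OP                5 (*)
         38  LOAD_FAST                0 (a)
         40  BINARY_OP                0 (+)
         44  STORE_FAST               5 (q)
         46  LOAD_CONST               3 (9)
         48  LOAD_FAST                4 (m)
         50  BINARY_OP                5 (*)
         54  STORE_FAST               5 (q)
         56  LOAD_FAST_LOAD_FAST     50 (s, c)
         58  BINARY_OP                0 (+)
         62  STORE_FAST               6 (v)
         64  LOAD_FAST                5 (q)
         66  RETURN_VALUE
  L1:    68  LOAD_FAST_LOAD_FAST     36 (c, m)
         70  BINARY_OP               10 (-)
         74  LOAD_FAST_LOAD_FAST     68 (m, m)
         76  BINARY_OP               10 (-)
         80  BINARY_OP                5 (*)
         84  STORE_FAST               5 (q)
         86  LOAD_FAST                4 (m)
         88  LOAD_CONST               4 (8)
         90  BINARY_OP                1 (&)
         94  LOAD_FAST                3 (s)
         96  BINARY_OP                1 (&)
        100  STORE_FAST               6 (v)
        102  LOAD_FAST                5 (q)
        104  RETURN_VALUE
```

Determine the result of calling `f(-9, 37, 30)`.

9

LOAD_CONST → push 10. Stack: [10]
LOAD_FAST b → push 37. Stack: [10, 37]
BINARY_OP + → 10 + 37 = 47. Stack: [47]
LOAD_FAST a → push -9. Stack: [47, -9]
BINARY_OP // → 47 // -9 = -6. Stack: [-6]
STORE_FAST s → s=-6. Stack: []
LOAD_CONST → push 1. Stack: [1]
STORE_FAST m → m=1. Stack: []
LOAD_FAST_LOAD_FAST c,m → push 30,1. Stack: [30, 1]
COMPARE_OP bool(>) → 30 vs 1 = True. Stack: [True]
POP_JUMP_IF_FALSE → pop True; no jump. Stack: []
LOAD_FAST_LOAD_FAST b,a → push 37,-9. Stack: [37, -9]
BINARY_OP * → 37 * -9 = -333. Stack: [-333]
LOAD_FAST a → push -9. Stack: [-333, -9]
BINARY_OP + → -333 + -9 = -342. Stack: [-342]
STORE_FAST q → q=-342. Stack: []
LOAD_CONST → push 9. Stack: [9]
LOAD_FAST m → push 1. Stack: [9, 1]
BINARY_OP * → 9 * 1 = 9. Stack: [9]
STORE_FAST q → q=9. Stack: []
LOAD_FAST_LOAD_FAST s,c → push -6,30. Stack: [-6, 30]
BINARY_OP + → -6 + 30 = 24. Stack: [24]
STORE_FAST v → v=24. Stack: []
LOAD_FAST q → push 9. Stack: [9]
RETURN_VALUE → return 9.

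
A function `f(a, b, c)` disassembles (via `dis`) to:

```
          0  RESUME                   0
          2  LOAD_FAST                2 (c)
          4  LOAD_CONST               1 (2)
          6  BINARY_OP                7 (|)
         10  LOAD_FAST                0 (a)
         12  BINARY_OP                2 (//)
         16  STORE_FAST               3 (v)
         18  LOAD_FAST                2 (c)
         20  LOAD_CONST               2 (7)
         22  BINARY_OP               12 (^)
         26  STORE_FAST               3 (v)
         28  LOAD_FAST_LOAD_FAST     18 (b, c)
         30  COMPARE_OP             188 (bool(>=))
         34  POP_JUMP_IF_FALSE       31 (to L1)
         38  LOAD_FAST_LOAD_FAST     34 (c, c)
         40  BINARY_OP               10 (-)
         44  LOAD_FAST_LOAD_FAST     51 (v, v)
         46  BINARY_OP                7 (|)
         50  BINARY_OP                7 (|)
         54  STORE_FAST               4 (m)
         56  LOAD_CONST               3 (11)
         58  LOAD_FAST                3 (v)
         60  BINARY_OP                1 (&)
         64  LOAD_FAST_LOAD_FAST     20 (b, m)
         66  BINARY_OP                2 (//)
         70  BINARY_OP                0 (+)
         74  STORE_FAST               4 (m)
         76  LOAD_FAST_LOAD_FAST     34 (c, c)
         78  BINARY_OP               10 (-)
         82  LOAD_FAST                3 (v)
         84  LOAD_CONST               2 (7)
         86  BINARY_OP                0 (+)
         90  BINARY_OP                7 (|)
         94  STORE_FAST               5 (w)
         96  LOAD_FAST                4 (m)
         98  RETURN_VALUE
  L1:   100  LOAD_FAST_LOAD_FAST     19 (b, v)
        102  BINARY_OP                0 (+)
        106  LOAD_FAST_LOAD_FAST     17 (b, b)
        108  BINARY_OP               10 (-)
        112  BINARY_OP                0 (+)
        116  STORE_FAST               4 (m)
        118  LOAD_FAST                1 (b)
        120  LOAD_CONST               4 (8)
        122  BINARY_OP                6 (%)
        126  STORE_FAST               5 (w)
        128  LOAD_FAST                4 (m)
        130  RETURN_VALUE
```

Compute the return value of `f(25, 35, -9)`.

-3

LOAD_FAST c → push -9. Stack: [-9]
LOAD_CONST → push 2. Stack: [-9, 2]
BINARY_OP | → -9 | 2 = -9. Stack: [-9]
LOAD_FAST a → push 25. Stack: [-9, 25]
BINARY_OP // → -9 // 25 = -1. Stack: [-1]
STORE_FAST v → v=-1. Stack: []
LOAD_FAST c → push -9. Stack: [-9]
LOAD_CONST → push 7. Stack: [-9, 7]
BINARY_OP ^ → -9 ^ 7 = -16. Stack: [-16]
STORE_FAST v → v=-16. Stack: []
LOAD_FAST_LOAD_FAST b,c → push 35,-9. Stack: [35, -9]
COMPARE_OP bool(>=) → 35 vs -9 = True. Stack: [True]
POP_JUMP_IF_FALSE → pop True; no jump. Stack: []
LOAD_FAST_LOAD_FAST c,c → push -9,-9. Stack: [-9, -9]
BINARY_OP - → -9 - -9 = 0. Stack: [0]
LOAD_FAST_LOAD_FAST v,v → push -16,-16. Stack: [0, -16, -16]
BINARY_OP | → -16 | -16 = -16. Stack: [0, -16]
BINARY_OP | → 0 | -16 = -16. Stack: [-16]
STORE_FAST m → m=-16. Stack: []
LOAD_CONST → push 11. Stack: [11]
LOAD_FAST v → push -16. Stack: [11, -16]
BINARY_OP & → 11 & -16 = 0. Stack: [0]
LOAD_FAST_LOAD_FAST b,m → push 35,-16. Stack: [0, 35, -16]
BINARY_OP // → 35 // -16 = -3. Stack: [0, -3]
BINARY_OP + → 0 + -3 = -3. Stack: [-3]
STORE_FAST m → m=-3. Stack: []
LOAD_FAST_LOAD_FAST c,c → push -9,-9. Stack: [-9, -9]
BINARY_OP - → -9 - -9 = 0. Stack: [0]
LOAD_FAST v → push -16. Stack: [0, -16]
LOAD_CONST → push 7. Stack: [0, -16, 7]
BINARY_OP + → -16 + 7 = -9. Stack: [0, -9]
BINARY_OP | → 0 | -9 = -9. Stack: [-9]
STORE_FAST w → w=-9. Stack: []
LOAD_FAST m → push -3. Stack: [-3]
RETURN_VALUE → return -3.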